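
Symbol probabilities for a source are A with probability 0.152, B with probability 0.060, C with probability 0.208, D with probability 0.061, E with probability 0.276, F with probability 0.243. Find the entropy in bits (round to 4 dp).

H = −Σ pᵢ log₂ pᵢ.
−0.152·log₂(0.152) = 0.4131
−0.060·log₂(0.060) = 0.2435
−0.208·log₂(0.208) = 0.4712
−0.061·log₂(0.061) = 0.2461
−0.276·log₂(0.276) = 0.5126
−0.243·log₂(0.243) = 0.4960
Sum ≈ 2.3825 → 2.3825 bits.

2.3825 bits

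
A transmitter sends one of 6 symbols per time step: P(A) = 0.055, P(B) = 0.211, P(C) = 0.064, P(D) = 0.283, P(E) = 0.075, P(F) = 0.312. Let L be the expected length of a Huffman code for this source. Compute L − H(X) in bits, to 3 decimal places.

Entropy H = −Σ p log₂ p ≈ 2.2775 bits.
Huffman merges: 11/200+8/125→119/1000; 3/40+119/1000→97/500; 97/500+211/1000→81/200; 283/1000+39/125→119/200; 81/200+119/200→1. L = 2313/1000 ≈ 2.3130.
L − H = 2.3130 − 2.2775 = 0.035 bits.

0.035 bits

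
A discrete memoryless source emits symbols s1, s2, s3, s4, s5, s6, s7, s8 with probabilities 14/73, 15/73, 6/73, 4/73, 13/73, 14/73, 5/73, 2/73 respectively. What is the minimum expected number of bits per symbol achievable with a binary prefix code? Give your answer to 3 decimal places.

Repeatedly combine the two least-probable nodes; the expected code length is the sum of the merged weights.
merge 2/73 + 4/73 → 6/73
merge 5/73 + 6/73 → 11/73
merge 6/73 + 11/73 → 17/73
merge 13/73 + 14/73 → 27/73
merge 14/73 + 15/73 → 29/73
merge 17/73 + 27/73 → 44/73
merge 29/73 + 44/73 → 1
L = 6/73 + 11/73 + 17/73 + 27/73 + 29/73 + 44/73 + 1 = 207/73 ≈ 2.836 bits/symbol.

2.836 bits/symbol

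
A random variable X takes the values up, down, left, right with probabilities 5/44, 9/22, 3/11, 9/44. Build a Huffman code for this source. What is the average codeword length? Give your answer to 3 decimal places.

Repeatedly combine the two least-probable nodes; the expected code length is the sum of the merged weights.
merge 5/44 + 9/44 → 7/22
merge 3/11 + 7/22 → 13/22
merge 9/22 + 13/22 → 1
L = 7/22 + 13/22 + 1 = 21/11 ≈ 1.909 bits/symbol.

1.909 bits/symbol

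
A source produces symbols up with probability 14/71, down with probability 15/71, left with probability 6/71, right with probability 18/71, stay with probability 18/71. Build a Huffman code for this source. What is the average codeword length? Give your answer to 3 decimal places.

2.282 bits/symbol

Repeatedly combine the two least-probable nodes; the expected code length is the sum of the merged weights.
merge 6/71 + 14/71 → 20/71
merge 15/71 + 18/71 → 33/71
merge 18/71 + 20/71 → 38/71
merge 33/71 + 38/71 → 1
L = 20/71 + 33/71 + 38/71 + 1 = 162/71 ≈ 2.282 bits/symbol.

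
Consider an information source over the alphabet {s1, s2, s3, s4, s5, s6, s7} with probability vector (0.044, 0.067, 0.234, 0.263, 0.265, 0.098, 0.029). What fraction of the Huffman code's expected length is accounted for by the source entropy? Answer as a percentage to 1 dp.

99.6%

Entropy H = −Σ p log₂ p ≈ 2.4409 bits.
Huffman merges: 29/1000+11/250→73/1000; 67/1000+73/1000→7/50; 49/500+7/50→119/500; 117/500+119/500→59/125; 263/1000+53/200→66/125; 59/125+66/125→1. L = 2451/1000 ≈ 2.4510.
Efficiency = H/L = 2.4409/2.4510 = 99.6%.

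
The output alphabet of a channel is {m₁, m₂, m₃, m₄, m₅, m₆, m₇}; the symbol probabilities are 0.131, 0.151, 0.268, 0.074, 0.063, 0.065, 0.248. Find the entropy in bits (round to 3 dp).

2.590 bits

H = −Σ pᵢ log₂ pᵢ.
−0.131·log₂(0.131) = 0.3841
−0.151·log₂(0.151) = 0.4118
−0.268·log₂(0.268) = 0.5091
−0.074·log₂(0.074) = 0.2780
−0.063·log₂(0.063) = 0.2513
−0.065·log₂(0.065) = 0.2563
−0.248·log₂(0.248) = 0.4989
Sum ≈ 2.5895 → 2.590 bits.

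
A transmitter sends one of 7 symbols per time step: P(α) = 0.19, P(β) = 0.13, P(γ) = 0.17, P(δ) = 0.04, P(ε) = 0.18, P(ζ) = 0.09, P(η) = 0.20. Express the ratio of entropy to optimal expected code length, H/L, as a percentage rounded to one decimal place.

Entropy H = −Σ p log₂ p ≈ 2.6806 bits.
Huffman merges: 1/25+9/100→13/100; 13/100+13/100→13/50; 17/100+9/50→7/20; 19/100+1/5→39/100; 13/50+7/20→61/100; 39/100+61/100→1. L = 137/50 ≈ 2.7400.
Efficiency = H/L = 2.6806/2.7400 = 97.8%.

97.8%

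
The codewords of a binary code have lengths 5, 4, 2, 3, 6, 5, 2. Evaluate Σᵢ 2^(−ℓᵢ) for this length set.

0.765625

With common denominator 2^6 = 64: Σ 2^(−ℓᵢ) = 2/64 + 4/64 + 16/64 + 8/64 + 1/64 + 2/64 + 16/64 = 49/64 = 0.765625.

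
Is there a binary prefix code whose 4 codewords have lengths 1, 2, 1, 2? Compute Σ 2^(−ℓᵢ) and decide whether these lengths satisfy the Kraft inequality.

1.5; no

With common denominator 2^2 = 4: Σ 2^(−ℓᵢ) = 2/4 + 1/4 + 2/4 + 1/4 = 6/4 = 1.5.
Kraft's inequality requires Σ ≤ 1; here Σ = 1.5 > 1, so no such prefix code exists.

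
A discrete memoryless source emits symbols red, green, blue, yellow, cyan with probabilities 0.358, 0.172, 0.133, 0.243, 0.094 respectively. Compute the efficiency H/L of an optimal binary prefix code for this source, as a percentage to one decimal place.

97.5%

Entropy H = −Σ p log₂ p ≈ 2.1710 bits.
Huffman merges: 47/500+133/1000→227/1000; 43/250+227/1000→399/1000; 243/1000+179/500→601/1000; 399/1000+601/1000→1. L = 2227/1000 ≈ 2.2270.
Efficiency = H/L = 2.1710/2.2270 = 97.5%.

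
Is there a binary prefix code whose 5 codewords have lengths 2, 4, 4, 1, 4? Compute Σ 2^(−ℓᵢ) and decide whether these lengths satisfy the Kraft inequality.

With common denominator 2^4 = 16: Σ 2^(−ℓᵢ) = 4/16 + 1/16 + 1/16 + 8/16 + 1/16 = 15/16 = 0.9375.
Kraft's inequality requires Σ ≤ 1; here Σ = 0.9375 ≤ 1, so such a prefix code exists.

0.9375; yes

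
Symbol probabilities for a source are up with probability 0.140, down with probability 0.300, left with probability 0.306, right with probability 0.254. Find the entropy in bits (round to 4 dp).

1.9432 bits

H = −Σ pᵢ log₂ pᵢ.
−0.140·log₂(0.140) = 0.3971
−0.300·log₂(0.300) = 0.5211
−0.306·log₂(0.306) = 0.5228
−0.254·log₂(0.254) = 0.5022
Sum ≈ 1.9432 → 1.9432 bits.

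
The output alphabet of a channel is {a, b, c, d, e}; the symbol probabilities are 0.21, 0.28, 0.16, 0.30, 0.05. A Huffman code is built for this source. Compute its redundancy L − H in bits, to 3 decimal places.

0.063 bits

Entropy H = −Σ p log₂ p ≈ 2.1472 bits.
Huffman merges: 1/20+4/25→21/100; 21/100+21/100→21/50; 7/25+3/10→29/50; 21/50+29/50→1. L = 221/100 ≈ 2.2100.
L − H = 2.2100 − 2.1472 = 0.063 bits.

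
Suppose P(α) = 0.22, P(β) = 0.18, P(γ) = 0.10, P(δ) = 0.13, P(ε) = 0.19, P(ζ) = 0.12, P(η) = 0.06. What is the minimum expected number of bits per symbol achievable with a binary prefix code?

2.75 bits/symbol

Repeatedly combine the two least-probable nodes; the expected code length is the sum of the merged weights.
merge 3/50 + 1/10 → 4/25
merge 3/25 + 13/100 → 1/4
merge 4/25 + 9/50 → 17/50
merge 19/100 + 11/50 → 41/100
merge 1/4 + 17/50 → 59/100
merge 41/100 + 59/100 → 1
L = 4/25 + 1/4 + 17/50 + 41/100 + 59/100 + 1 = 11/4 = 2.75 bits/symbol.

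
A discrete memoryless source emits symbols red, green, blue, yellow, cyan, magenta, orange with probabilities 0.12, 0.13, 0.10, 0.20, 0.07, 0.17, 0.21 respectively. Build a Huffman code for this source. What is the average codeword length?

Repeatedly combine the two least-probable nodes; the expected code length is the sum of the merged weights.
merge 7/100 + 1/10 → 17/100
merge 3/25 + 13/100 → 1/4
merge 17/100 + 17/100 → 17/50
merge 1/5 + 21/100 → 41/100
merge 1/4 + 17/50 → 59/100
merge 41/100 + 59/100 → 1
L = 17/100 + 1/4 + 17/50 + 41/100 + 59/100 + 1 = 69/25 = 2.76 bits/symbol.

2.76 bits/symbol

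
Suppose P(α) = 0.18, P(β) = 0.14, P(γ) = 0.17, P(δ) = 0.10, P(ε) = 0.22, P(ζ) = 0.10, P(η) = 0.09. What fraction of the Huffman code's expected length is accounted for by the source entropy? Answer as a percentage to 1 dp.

98.4%

Entropy H = −Σ p log₂ p ≈ 2.7346 bits.
Huffman merges: 9/100+1/10→19/100; 1/10+7/50→6/25; 17/100+9/50→7/20; 19/100+11/50→41/100; 6/25+7/20→59/100; 41/100+59/100→1. L = 139/50 ≈ 2.7800.
Efficiency = H/L = 2.7346/2.7800 = 98.4%.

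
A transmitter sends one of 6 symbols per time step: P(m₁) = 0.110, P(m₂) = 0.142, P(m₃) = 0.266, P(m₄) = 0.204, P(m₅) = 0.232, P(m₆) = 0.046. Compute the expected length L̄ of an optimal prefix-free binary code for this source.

Repeatedly combine the two least-probable nodes; the expected code length is the sum of the merged weights.
merge 23/500 + 11/100 → 39/250
merge 71/500 + 39/250 → 149/500
merge 51/250 + 29/125 → 109/250
merge 133/500 + 149/500 → 141/250
merge 109/250 + 141/250 → 1
L = 39/250 + 149/500 + 109/250 + 141/250 + 1 = 1227/500 = 2.454 bits/symbol.

2.454 bits/symbol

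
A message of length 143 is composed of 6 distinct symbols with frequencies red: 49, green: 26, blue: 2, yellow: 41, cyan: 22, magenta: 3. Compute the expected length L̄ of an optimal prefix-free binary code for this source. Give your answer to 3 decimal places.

2.224 bits/symbol

Probabilities are the counts divided by 143.
Repeatedly combine the two least-probable nodes; the expected code length is the sum of the merged weights.
merge 2/143 + 3/143 → 5/143
merge 5/143 + 2/13 → 27/143
merge 2/11 + 27/143 → 53/143
merge 41/143 + 49/143 → 90/143
merge 53/143 + 90/143 → 1
L = 5/143 + 27/143 + 53/143 + 90/143 + 1 = 318/143 ≈ 2.224 bits/symbol.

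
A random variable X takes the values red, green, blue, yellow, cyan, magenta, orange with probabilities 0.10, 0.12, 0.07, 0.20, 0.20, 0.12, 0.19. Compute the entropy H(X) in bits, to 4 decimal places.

2.7189 bits

H = −Σ pᵢ log₂ pᵢ.
−0.10·log₂(0.10) = 0.3322
−0.12·log₂(0.12) = 0.3671
−0.07·log₂(0.07) = 0.2686
−0.20·log₂(0.20) = 0.4644
−0.20·log₂(0.20) = 0.4644
−0.12·log₂(0.12) = 0.3671
−0.19·log₂(0.19) = 0.4552
Sum ≈ 2.7189 → 2.7189 bits.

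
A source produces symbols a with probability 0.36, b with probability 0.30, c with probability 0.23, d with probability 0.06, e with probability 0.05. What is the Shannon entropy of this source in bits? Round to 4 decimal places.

H = −Σ pᵢ log₂ pᵢ.
−0.36·log₂(0.36) = 0.5306
−0.30·log₂(0.30) = 0.5211
−0.23·log₂(0.23) = 0.4877
−0.06·log₂(0.06) = 0.2435
−0.05·log₂(0.05) = 0.2161
Sum ≈ 1.9990 → 1.9990 bits.

1.9990 bits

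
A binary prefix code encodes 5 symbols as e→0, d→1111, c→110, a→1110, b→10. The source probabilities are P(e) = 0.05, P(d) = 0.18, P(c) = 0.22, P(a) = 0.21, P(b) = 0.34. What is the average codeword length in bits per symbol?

2.95 bits/symbol

L̄ = Σ pᵢ·ℓᵢ = 0.05·1 + 0.18·4 + 0.22·3 + 0.21·4 + 0.34·2 = 2.95 bits/symbol.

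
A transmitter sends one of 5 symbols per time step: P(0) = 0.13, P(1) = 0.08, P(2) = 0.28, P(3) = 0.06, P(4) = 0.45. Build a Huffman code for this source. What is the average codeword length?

1.96 bits/symbol

Repeatedly combine the two least-probable nodes; the expected code length is the sum of the merged weights.
merge 3/50 + 2/25 → 7/50
merge 13/100 + 7/50 → 27/100
merge 27/100 + 7/25 → 11/20
merge 9/20 + 11/20 → 1
L = 7/50 + 27/100 + 11/20 + 1 = 49/25 = 1.96 bits/symbol.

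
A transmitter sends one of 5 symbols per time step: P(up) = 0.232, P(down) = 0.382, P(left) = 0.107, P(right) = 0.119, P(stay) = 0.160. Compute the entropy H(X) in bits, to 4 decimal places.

H = −Σ pᵢ log₂ pᵢ.
−0.232·log₂(0.232) = 0.4890
−0.382·log₂(0.382) = 0.5304
−0.107·log₂(0.107) = 0.3450
−0.119·log₂(0.119) = 0.3654
−0.160·log₂(0.160) = 0.4230
Sum ≈ 2.1528 → 2.1528 bits.

2.1528 bits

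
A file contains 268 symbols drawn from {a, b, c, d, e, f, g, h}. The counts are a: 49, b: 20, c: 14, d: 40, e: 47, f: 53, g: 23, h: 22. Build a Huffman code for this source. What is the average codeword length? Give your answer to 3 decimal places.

2.914 bits/symbol

Probabilities are the counts divided by 268.
Repeatedly combine the two least-probable nodes; the expected code length is the sum of the merged weights.
merge 7/134 + 5/67 → 17/134
merge 11/134 + 23/268 → 45/268
merge 17/134 + 10/67 → 37/134
merge 45/268 + 47/268 → 23/67
merge 49/268 + 53/268 → 51/134
merge 37/134 + 23/67 → 83/134
merge 51/134 + 83/134 → 1
L = 17/134 + 45/268 + 37/134 + 23/67 + 51/134 + 83/134 + 1 = 781/268 ≈ 2.914 bits/symbol.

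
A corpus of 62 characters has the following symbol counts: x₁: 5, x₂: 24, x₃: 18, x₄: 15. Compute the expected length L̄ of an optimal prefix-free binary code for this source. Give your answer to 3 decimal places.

1.935 bits/symbol

Probabilities are the counts divided by 62.
Repeatedly combine the two least-probable nodes; the expected code length is the sum of the merged weights.
merge 5/62 + 15/62 → 10/31
merge 9/31 + 10/31 → 19/31
merge 12/31 + 19/31 → 1
L = 10/31 + 19/31 + 1 = 60/31 ≈ 1.935 bits/symbol.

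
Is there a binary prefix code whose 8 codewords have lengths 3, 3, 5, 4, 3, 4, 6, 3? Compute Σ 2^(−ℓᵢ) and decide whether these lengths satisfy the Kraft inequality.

With common denominator 2^6 = 64: Σ 2^(−ℓᵢ) = 8/64 + 8/64 + 2/64 + 4/64 + 8/64 + 4/64 + 1/64 + 8/64 = 43/64 = 0.671875.
Kraft's inequality requires Σ ≤ 1; here Σ = 0.671875 ≤ 1, so such a prefix code exists.

0.671875; yes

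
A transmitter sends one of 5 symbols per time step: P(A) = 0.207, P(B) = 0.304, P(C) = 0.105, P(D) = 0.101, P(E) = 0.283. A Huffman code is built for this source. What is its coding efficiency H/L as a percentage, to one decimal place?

Entropy H = −Σ p log₂ p ≈ 2.1834 bits.
Huffman merges: 101/1000+21/200→103/500; 103/500+207/1000→413/1000; 283/1000+38/125→587/1000; 413/1000+587/1000→1. L = 1103/500 ≈ 2.2060.
Efficiency = H/L = 2.1834/2.2060 = 99.0%.

99.0%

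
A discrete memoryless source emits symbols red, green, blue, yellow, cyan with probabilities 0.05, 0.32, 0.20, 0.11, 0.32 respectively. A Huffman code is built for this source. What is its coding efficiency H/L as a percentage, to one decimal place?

96.4%

Entropy H = −Σ p log₂ p ≈ 2.0828 bits.
Huffman merges: 1/20+11/100→4/25; 4/25+1/5→9/25; 8/25+8/25→16/25; 9/25+16/25→1. L = 54/25 ≈ 2.1600.
Efficiency = H/L = 2.0828/2.1600 = 96.4%.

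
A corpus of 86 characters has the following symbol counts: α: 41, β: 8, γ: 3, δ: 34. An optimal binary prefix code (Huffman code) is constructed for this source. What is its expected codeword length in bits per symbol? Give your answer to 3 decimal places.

1.651 bits/symbol

Probabilities are the counts divided by 86.
Repeatedly combine the two least-probable nodes; the expected code length is the sum of the merged weights.
merge 3/86 + 4/43 → 11/86
merge 11/86 + 17/43 → 45/86
merge 41/86 + 45/86 → 1
L = 11/86 + 45/86 + 1 = 71/43 ≈ 1.651 bits/symbol.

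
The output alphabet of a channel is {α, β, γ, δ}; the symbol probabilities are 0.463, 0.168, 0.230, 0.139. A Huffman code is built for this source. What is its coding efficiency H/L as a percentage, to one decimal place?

Entropy H = −Σ p log₂ p ≈ 1.8301 bits.
Huffman merges: 139/1000+21/125→307/1000; 23/100+307/1000→537/1000; 463/1000+537/1000→1. L = 461/250 ≈ 1.8440.
Efficiency = H/L = 1.8301/1.8440 = 99.2%.

99.2%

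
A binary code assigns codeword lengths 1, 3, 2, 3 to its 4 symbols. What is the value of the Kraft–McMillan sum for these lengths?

With common denominator 2^3 = 8: Σ 2^(−ℓᵢ) = 4/8 + 1/8 + 2/8 + 1/8 = 8/8 = 1.

1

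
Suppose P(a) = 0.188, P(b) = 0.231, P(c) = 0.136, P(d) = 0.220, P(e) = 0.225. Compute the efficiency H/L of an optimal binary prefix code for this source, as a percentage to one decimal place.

98.9%

Entropy H = −Σ p log₂ p ≈ 2.2979 bits.
Huffman merges: 17/125+47/250→81/250; 11/50+9/40→89/200; 231/1000+81/250→111/200; 89/200+111/200→1. L = 581/250 ≈ 2.3240.
Efficiency = H/L = 2.2979/2.3240 = 98.9%.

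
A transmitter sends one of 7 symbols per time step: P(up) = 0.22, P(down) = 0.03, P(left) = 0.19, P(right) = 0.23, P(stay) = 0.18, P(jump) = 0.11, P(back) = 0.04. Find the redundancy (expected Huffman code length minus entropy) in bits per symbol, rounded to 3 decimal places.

0.053 bits

Entropy H = −Σ p log₂ p ≈ 2.5566 bits.
Huffman merges: 3/100+1/25→7/100; 7/100+11/100→9/50; 9/50+9/50→9/25; 19/100+11/50→41/100; 23/100+9/25→59/100; 41/100+59/100→1. L = 261/100 ≈ 2.6100.
L − H = 2.6100 − 2.5566 = 0.053 bits.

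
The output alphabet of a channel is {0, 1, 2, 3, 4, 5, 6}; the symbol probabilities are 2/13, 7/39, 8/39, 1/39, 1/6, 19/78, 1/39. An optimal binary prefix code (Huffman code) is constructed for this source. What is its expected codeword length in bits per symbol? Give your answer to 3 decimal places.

Repeatedly combine the two least-probable nodes; the expected code length is the sum of the merged weights.
merge 1/39 + 1/39 → 2/39
merge 2/39 + 2/13 → 8/39
merge 1/6 + 7/39 → 9/26
merge 8/39 + 8/39 → 16/39
merge 19/78 + 9/26 → 23/39
merge 16/39 + 23/39 → 1
L = 2/39 + 8/39 + 9/26 + 16/39 + 23/39 + 1 = 203/78 ≈ 2.603 bits/symbol.

2.603 bits/symbol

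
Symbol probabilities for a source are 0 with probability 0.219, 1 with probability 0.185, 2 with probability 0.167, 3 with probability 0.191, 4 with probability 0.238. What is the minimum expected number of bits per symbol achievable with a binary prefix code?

Repeatedly combine the two least-probable nodes; the expected code length is the sum of the merged weights.
merge 167/1000 + 37/200 → 44/125
merge 191/1000 + 219/1000 → 41/100
merge 119/500 + 44/125 → 59/100
merge 41/100 + 59/100 → 1
L = 44/125 + 41/100 + 59/100 + 1 = 294/125 = 2.352 bits/symbol.

2.352 bits/symbol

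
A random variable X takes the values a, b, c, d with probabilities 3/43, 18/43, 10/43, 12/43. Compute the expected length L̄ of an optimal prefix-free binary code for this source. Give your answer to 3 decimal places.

1.884 bits/symbol

Repeatedly combine the two least-probable nodes; the expected code length is the sum of the merged weights.
merge 3/43 + 10/43 → 13/43
merge 12/43 + 13/43 → 25/43
merge 18/43 + 25/43 → 1
L = 13/43 + 25/43 + 1 = 81/43 ≈ 1.884 bits/symbol.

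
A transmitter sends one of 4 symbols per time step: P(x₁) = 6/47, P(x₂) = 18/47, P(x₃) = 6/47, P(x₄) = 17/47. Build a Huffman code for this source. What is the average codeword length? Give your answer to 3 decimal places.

1.872 bits/symbol

Repeatedly combine the two least-probable nodes; the expected code length is the sum of the merged weights.
merge 6/47 + 6/47 → 12/47
merge 12/47 + 17/47 → 29/47
merge 18/47 + 29/47 → 1
L = 12/47 + 29/47 + 1 = 88/47 ≈ 1.872 bits/symbol.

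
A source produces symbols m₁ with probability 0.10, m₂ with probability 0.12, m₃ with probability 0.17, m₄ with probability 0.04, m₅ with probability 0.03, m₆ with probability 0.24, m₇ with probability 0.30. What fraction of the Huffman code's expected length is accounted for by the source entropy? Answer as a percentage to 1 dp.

Entropy H = −Σ p log₂ p ≈ 2.4866 bits.
Huffman merges: 3/100+1/25→7/100; 7/100+1/10→17/100; 3/25+17/100→29/100; 17/100+6/25→41/100; 29/100+3/10→59/100; 41/100+59/100→1. L = 253/100 ≈ 2.5300.
Efficiency = H/L = 2.4866/2.5300 = 98.3%.

98.3%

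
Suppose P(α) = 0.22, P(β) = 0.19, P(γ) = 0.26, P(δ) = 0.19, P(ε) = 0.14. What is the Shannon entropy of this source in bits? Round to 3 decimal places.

H = −Σ pᵢ log₂ pᵢ.
−0.22·log₂(0.22) = 0.4806
−0.19·log₂(0.19) = 0.4552
−0.26·log₂(0.26) = 0.5053
−0.19·log₂(0.19) = 0.4552
−0.14·log₂(0.14) = 0.3971
Sum ≈ 2.2934 → 2.293 bits.

2.293 bits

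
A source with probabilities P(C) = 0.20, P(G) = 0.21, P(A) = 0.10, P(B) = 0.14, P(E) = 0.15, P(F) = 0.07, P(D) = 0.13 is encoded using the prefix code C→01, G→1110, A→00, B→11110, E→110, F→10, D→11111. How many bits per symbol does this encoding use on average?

L̄ = Σ pᵢ·ℓᵢ = 0.20·2 + 0.21·4 + 0.10·2 + 0.14·5 + 0.15·3 + 0.07·2 + 0.13·5 = 3.38 bits/symbol.

3.38 bits/symbol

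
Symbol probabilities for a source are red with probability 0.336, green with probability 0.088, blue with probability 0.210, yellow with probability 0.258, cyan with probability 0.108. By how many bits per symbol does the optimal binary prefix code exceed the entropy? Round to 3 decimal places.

Entropy H = −Σ p log₂ p ≈ 2.1611 bits.
Huffman merges: 11/125+27/250→49/250; 49/250+21/100→203/500; 129/500+42/125→297/500; 203/500+297/500→1. L = 549/250 ≈ 2.1960.
L − H = 2.1960 − 2.1611 = 0.035 bits.

0.035 bits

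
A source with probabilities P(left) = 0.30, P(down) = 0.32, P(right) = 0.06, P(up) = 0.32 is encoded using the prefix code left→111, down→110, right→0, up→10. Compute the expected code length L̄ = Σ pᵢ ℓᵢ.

L̄ = Σ pᵢ·ℓᵢ = 0.30·3 + 0.32·3 + 0.06·1 + 0.32·2 = 2.56 bits/symbol.

2.56 bits/symbol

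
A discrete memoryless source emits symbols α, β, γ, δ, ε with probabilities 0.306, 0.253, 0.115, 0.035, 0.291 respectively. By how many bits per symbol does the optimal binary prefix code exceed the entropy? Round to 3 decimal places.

0.079 bits

Entropy H = −Σ p log₂ p ≈ 2.0708 bits.
Huffman merges: 7/200+23/200→3/20; 3/20+253/1000→403/1000; 291/1000+153/500→597/1000; 403/1000+597/1000→1. L = 43/20 ≈ 2.1500.
L − H = 2.1500 − 2.0708 = 0.079 bits.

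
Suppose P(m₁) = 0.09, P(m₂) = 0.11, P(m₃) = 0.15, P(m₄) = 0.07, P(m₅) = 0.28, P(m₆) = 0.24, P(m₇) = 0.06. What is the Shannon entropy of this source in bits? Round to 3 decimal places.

2.594 bits

H = −Σ pᵢ log₂ pᵢ.
−0.09·log₂(0.09) = 0.3127
−0.11·log₂(0.11) = 0.3503
−0.15·log₂(0.15) = 0.4105
−0.07·log₂(0.07) = 0.2686
−0.28·log₂(0.28) = 0.5142
−0.24·log₂(0.24) = 0.4941
−0.06·log₂(0.06) = 0.2435
Sum ≈ 2.5939 → 2.594 bits.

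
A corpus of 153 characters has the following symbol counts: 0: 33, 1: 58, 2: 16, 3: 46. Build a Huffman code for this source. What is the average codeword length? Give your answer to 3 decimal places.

Probabilities are the counts divided by 153.
Repeatedly combine the two least-probable nodes; the expected code length is the sum of the merged weights.
merge 16/153 + 11/51 → 49/153
merge 46/153 + 49/153 → 95/153
merge 58/153 + 95/153 → 1
L = 49/153 + 95/153 + 1 = 33/17 ≈ 1.941 bits/symbol.

1.941 bits/symbol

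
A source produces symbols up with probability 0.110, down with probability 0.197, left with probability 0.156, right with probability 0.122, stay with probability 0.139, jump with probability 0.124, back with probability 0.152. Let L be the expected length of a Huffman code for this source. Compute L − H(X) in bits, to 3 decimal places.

Entropy H = −Σ p log₂ p ≈ 2.7827 bits.
Huffman merges: 11/100+61/500→29/125; 31/250+139/1000→263/1000; 19/125+39/250→77/250; 197/1000+29/125→429/1000; 263/1000+77/250→571/1000; 429/1000+571/1000→1. L = 2803/1000 ≈ 2.8030.
L − H = 2.8030 − 2.7827 = 0.020 bits.

0.020 bits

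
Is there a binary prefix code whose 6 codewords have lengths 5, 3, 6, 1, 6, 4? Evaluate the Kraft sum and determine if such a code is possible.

0.75; yes

With common denominator 2^6 = 64: Σ 2^(−ℓᵢ) = 2/64 + 8/64 + 1/64 + 32/64 + 1/64 + 4/64 = 48/64 = 0.75.
Kraft's inequality requires Σ ≤ 1; here Σ = 0.75 ≤ 1, so such a prefix code exists.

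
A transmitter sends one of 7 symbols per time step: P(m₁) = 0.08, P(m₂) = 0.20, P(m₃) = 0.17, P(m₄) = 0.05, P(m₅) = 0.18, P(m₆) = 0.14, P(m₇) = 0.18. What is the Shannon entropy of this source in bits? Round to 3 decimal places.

H = −Σ pᵢ log₂ pᵢ.
−0.08·log₂(0.08) = 0.2915
−0.20·log₂(0.20) = 0.4644
−0.17·log₂(0.17) = 0.4346
−0.05·log₂(0.05) = 0.2161
−0.18·log₂(0.18) = 0.4453
−0.14·log₂(0.14) = 0.3971
−0.18·log₂(0.18) = 0.4453
Sum ≈ 2.6943 → 2.694 bits.

2.694 bits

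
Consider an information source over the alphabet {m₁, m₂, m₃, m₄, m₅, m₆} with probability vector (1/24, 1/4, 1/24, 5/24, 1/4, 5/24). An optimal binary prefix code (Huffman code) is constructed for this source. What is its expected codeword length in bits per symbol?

2.375 bits/symbol

Repeatedly combine the two least-probable nodes; the expected code length is the sum of the merged weights.
merge 1/24 + 1/24 → 1/12
merge 1/12 + 5/24 → 7/24
merge 5/24 + 1/4 → 11/24
merge 1/4 + 7/24 → 13/24
merge 11/24 + 13/24 → 1
L = 1/12 + 7/24 + 11/24 + 13/24 + 1 = 19/8 = 2.375 bits/symbol.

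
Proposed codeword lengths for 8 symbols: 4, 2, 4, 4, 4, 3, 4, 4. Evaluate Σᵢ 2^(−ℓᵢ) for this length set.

With common denominator 2^4 = 16: Σ 2^(−ℓᵢ) = 1/16 + 4/16 + 1/16 + 1/16 + 1/16 + 2/16 + 1/16 + 1/16 = 12/16 = 0.75.

0.75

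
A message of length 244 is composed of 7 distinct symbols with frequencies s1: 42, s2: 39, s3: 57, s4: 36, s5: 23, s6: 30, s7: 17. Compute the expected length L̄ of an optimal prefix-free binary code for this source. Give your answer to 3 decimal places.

Probabilities are the counts divided by 244.
Repeatedly combine the two least-probable nodes; the expected code length is the sum of the merged weights.
merge 17/244 + 23/244 → 10/61
merge 15/122 + 9/61 → 33/122
merge 39/244 + 10/61 → 79/244
merge 21/122 + 57/244 → 99/244
merge 33/122 + 79/244 → 145/244
merge 99/244 + 145/244 → 1
L = 10/61 + 33/122 + 79/244 + 99/244 + 145/244 + 1 = 673/244 ≈ 2.758 bits/symbol.

2.758 bits/symbol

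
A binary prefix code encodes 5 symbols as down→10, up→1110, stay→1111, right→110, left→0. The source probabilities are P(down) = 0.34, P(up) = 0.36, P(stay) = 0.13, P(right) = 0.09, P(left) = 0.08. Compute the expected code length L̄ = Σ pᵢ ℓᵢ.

2.99 bits/symbol

L̄ = Σ pᵢ·ℓᵢ = 0.34·2 + 0.36·4 + 0.13·4 + 0.09·3 + 0.08·1 = 2.99 bits/symbol.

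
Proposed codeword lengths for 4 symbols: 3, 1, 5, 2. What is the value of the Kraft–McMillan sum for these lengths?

0.90625

With common denominator 2^5 = 32: Σ 2^(−ℓᵢ) = 4/32 + 16/32 + 1/32 + 8/32 = 29/32 = 0.90625.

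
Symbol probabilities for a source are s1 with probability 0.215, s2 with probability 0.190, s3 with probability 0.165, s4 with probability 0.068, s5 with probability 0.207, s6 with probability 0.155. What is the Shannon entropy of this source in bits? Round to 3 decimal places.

2.512 bits

H = −Σ pᵢ log₂ pᵢ.
−0.215·log₂(0.215) = 0.4768
−0.190·log₂(0.190) = 0.4552
−0.165·log₂(0.165) = 0.4289
−0.068·log₂(0.068) = 0.2637
−0.207·log₂(0.207) = 0.4704
−0.155·log₂(0.155) = 0.4169
Sum ≈ 2.5119 → 2.512 bits.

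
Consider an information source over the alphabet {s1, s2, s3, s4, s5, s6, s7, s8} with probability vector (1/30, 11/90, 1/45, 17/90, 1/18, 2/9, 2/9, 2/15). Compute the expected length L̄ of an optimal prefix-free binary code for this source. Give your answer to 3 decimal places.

Repeatedly combine the two least-probable nodes; the expected code length is the sum of the merged weights.
merge 1/45 + 1/30 → 1/18
merge 1/18 + 1/18 → 1/9
merge 1/9 + 11/90 → 7/30
merge 2/15 + 17/90 → 29/90
merge 2/9 + 2/9 → 4/9
merge 7/30 + 29/90 → 5/9
merge 4/9 + 5/9 → 1
L = 1/18 + 1/9 + 7/30 + 29/90 + 4/9 + 5/9 + 1 = 49/18 ≈ 2.722 bits/symbol.

2.722 bits/symbol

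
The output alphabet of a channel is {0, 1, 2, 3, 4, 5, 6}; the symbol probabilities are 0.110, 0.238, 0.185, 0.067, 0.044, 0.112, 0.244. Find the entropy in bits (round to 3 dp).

H = −Σ pᵢ log₂ pᵢ.
−0.110·log₂(0.110) = 0.3503
−0.238·log₂(0.238) = 0.4929
−0.185·log₂(0.185) = 0.4504
−0.067·log₂(0.067) = 0.2613
−0.044·log₂(0.044) = 0.1983
−0.112·log₂(0.112) = 0.3537
−0.244·log₂(0.244) = 0.4966
Sum ≈ 2.6034 → 2.603 bits.

2.603 bits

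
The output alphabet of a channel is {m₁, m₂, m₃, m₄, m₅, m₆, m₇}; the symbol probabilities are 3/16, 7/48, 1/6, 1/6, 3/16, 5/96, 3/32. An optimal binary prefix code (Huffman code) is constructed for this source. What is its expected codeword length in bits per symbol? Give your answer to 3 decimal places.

2.771 bits/symbol

Repeatedly combine the two least-probable nodes; the expected code length is the sum of the merged weights.
merge 5/96 + 3/32 → 7/48
merge 7/48 + 7/48 → 7/24
merge 1/6 + 1/6 → 1/3
merge 3/16 + 3/16 → 3/8
merge 7/24 + 1/3 → 5/8
merge 3/8 + 5/8 → 1
L = 7/48 + 7/24 + 1/3 + 3/8 + 5/8 + 1 = 133/48 ≈ 2.771 bits/symbol.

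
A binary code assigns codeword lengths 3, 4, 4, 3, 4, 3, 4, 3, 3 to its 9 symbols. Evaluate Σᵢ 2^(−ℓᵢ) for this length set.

0.875

With common denominator 2^4 = 16: Σ 2^(−ℓᵢ) = 2/16 + 1/16 + 1/16 + 2/16 + 1/16 + 2/16 + 1/16 + 2/16 + 2/16 = 14/16 = 0.875.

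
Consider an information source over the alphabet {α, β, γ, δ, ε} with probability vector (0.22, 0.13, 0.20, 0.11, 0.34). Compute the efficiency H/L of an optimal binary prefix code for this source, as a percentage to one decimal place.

Entropy H = −Σ p log₂ p ≈ 2.2071 bits.
Huffman merges: 11/100+13/100→6/25; 1/5+11/50→21/50; 6/25+17/50→29/50; 21/50+29/50→1. L = 56/25 ≈ 2.2400.
Efficiency = H/L = 2.2071/2.2400 = 98.5%.

98.5%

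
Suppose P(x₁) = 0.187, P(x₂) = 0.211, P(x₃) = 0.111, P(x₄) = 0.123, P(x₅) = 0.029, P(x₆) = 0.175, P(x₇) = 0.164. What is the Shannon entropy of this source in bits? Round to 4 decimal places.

2.6658 bits

H = −Σ pᵢ log₂ pᵢ.
−0.187·log₂(0.187) = 0.4523
−0.211·log₂(0.211) = 0.4736
−0.111·log₂(0.111) = 0.3520
−0.123·log₂(0.123) = 0.3719
−0.029·log₂(0.029) = 0.1481
−0.175·log₂(0.175) = 0.4401
−0.164·log₂(0.164) = 0.4278
Sum ≈ 2.6658 → 2.6658 bits.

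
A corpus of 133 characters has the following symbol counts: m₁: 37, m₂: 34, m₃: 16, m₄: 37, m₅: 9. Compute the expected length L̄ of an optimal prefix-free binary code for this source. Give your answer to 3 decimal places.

Probabilities are the counts divided by 133.
Repeatedly combine the two least-probable nodes; the expected code length is the sum of the merged weights.
merge 9/133 + 16/133 → 25/133
merge 25/133 + 34/133 → 59/133
merge 37/133 + 37/133 → 74/133
merge 59/133 + 74/133 → 1
L = 25/133 + 59/133 + 74/133 + 1 = 291/133 ≈ 2.188 bits/symbol.

2.188 bits/symbol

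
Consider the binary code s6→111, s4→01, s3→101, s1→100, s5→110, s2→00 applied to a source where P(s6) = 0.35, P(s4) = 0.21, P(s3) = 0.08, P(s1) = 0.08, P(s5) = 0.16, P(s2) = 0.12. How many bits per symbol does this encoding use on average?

2.67 bits/symbol

L̄ = Σ pᵢ·ℓᵢ = 0.35·3 + 0.21·2 + 0.08·3 + 0.08·3 + 0.16·3 + 0.12·2 = 2.67 bits/symbol.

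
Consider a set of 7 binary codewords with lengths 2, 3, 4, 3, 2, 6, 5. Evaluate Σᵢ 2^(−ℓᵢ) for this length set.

With common denominator 2^6 = 64: Σ 2^(−ℓᵢ) = 16/64 + 8/64 + 4/64 + 8/64 + 16/64 + 1/64 + 2/64 = 55/64 = 0.859375.

0.859375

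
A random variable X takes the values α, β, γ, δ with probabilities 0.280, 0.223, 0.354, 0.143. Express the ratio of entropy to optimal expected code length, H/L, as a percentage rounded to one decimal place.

96.4%

Entropy H = −Σ p log₂ p ≈ 1.9286 bits.
Huffman merges: 143/1000+223/1000→183/500; 7/25+177/500→317/500; 183/500+317/500→1. L = 2 ≈ 2.0000.
Efficiency = H/L = 1.9286/2.0000 = 96.4%.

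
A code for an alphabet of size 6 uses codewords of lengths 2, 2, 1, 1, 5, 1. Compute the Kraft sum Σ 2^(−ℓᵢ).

With common denominator 2^5 = 32: Σ 2^(−ℓᵢ) = 8/32 + 8/32 + 16/32 + 16/32 + 1/32 + 16/32 = 65/32 = 2.03125.

2.03125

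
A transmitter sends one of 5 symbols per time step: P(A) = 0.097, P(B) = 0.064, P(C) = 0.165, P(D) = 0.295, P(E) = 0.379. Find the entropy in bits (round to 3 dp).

2.059 bits

H = −Σ pᵢ log₂ pᵢ.
−0.097·log₂(0.097) = 0.3265
−0.064·log₂(0.064) = 0.2538
−0.165·log₂(0.165) = 0.4289
−0.295·log₂(0.295) = 0.5196
−0.379·log₂(0.379) = 0.5305
Sum ≈ 2.0593 → 2.059 bits.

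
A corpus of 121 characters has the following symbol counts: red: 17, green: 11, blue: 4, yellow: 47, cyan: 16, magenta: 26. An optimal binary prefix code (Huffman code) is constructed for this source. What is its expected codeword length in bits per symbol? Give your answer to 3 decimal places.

2.347 bits/symbol

Probabilities are the counts divided by 121.
Repeatedly combine the two least-probable nodes; the expected code length is the sum of the merged weights.
merge 4/121 + 1/11 → 15/121
merge 15/121 + 16/121 → 31/121
merge 17/121 + 26/121 → 43/121
merge 31/121 + 43/121 → 74/121
merge 47/121 + 74/121 → 1
L = 15/121 + 31/121 + 43/121 + 74/121 + 1 = 284/121 ≈ 2.347 bits/symbol.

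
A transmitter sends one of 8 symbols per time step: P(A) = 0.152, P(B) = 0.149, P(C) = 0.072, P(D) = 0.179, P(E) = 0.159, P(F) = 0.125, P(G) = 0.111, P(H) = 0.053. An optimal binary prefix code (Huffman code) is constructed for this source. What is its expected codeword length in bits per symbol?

2.946 bits/symbol

Repeatedly combine the two least-probable nodes; the expected code length is the sum of the merged weights.
merge 53/1000 + 9/125 → 1/8
merge 111/1000 + 1/8 → 59/250
merge 1/8 + 149/1000 → 137/500
merge 19/125 + 159/1000 → 311/1000
merge 179/1000 + 59/250 → 83/200
merge 137/500 + 311/1000 → 117/200
merge 83/200 + 117/200 → 1
L = 1/8 + 59/250 + 137/500 + 311/1000 + 83/200 + 117/200 + 1 = 1473/500 = 2.946 bits/symbol.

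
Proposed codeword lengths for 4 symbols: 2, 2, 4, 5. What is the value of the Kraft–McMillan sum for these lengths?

With common denominator 2^5 = 32: Σ 2^(−ℓᵢ) = 8/32 + 8/32 + 2/32 + 1/32 = 19/32 = 0.59375.

0.59375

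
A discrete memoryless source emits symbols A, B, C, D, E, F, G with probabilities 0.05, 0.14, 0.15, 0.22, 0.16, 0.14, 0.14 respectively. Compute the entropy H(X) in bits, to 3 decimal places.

H = −Σ pᵢ log₂ pᵢ.
−0.05·log₂(0.05) = 0.2161
−0.14·log₂(0.14) = 0.3971
−0.15·log₂(0.15) = 0.4105
−0.22·log₂(0.22) = 0.4806
−0.16·log₂(0.16) = 0.4230
−0.14·log₂(0.14) = 0.3971
−0.14·log₂(0.14) = 0.3971
Sum ≈ 2.7216 → 2.722 bits.

2.722 bits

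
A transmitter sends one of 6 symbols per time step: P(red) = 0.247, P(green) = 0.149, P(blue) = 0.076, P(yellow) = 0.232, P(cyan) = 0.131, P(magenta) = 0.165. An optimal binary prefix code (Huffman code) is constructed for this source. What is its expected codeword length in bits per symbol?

2.521 bits/symbol

Repeatedly combine the two least-probable nodes; the expected code length is the sum of the merged weights.
merge 19/250 + 131/1000 → 207/1000
merge 149/1000 + 33/200 → 157/500
merge 207/1000 + 29/125 → 439/1000
merge 247/1000 + 157/500 → 561/1000
merge 439/1000 + 561/1000 → 1
L = 207/1000 + 157/500 + 439/1000 + 561/1000 + 1 = 2521/1000 = 2.521 bits/symbol.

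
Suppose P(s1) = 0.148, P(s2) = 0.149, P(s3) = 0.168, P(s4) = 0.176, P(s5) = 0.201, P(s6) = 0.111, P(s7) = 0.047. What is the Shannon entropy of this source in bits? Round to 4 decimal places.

H = −Σ pᵢ log₂ pᵢ.
−0.148·log₂(0.148) = 0.4079
−0.149·log₂(0.149) = 0.4092
−0.168·log₂(0.168) = 0.4323
−0.176·log₂(0.176) = 0.4411
−0.201·log₂(0.201) = 0.4653
−0.111·log₂(0.111) = 0.3520
−0.047·log₂(0.047) = 0.2073
Sum ≈ 2.7153 → 2.7153 bits.

2.7153 bits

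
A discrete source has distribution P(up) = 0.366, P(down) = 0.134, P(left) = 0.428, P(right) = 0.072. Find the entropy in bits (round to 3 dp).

H = −Σ pᵢ log₂ pᵢ.
−0.366·log₂(0.366) = 0.5307
−0.134·log₂(0.134) = 0.3886
−0.428·log₂(0.428) = 0.5240
−0.072·log₂(0.072) = 0.2733
Sum ≈ 1.7166 → 1.717 bits.

1.717 bits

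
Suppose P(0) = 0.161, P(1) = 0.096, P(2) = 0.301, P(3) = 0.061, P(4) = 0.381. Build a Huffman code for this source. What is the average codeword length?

Repeatedly combine the two least-probable nodes; the expected code length is the sum of the merged weights.
merge 61/1000 + 12/125 → 157/1000
merge 157/1000 + 161/1000 → 159/500
merge 301/1000 + 159/500 → 619/1000
merge 381/1000 + 619/1000 → 1
L = 157/1000 + 159/500 + 619/1000 + 1 = 1047/500 = 2.094 bits/symbol.

2.094 bits/symbol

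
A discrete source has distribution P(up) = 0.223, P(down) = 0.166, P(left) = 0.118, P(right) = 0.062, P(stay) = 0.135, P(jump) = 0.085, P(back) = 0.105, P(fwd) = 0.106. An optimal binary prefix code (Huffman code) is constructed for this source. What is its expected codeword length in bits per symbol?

2.924 bits/symbol

Repeatedly combine the two least-probable nodes; the expected code length is the sum of the merged weights.
merge 31/500 + 17/200 → 147/1000
merge 21/200 + 53/500 → 211/1000
merge 59/500 + 27/200 → 253/1000
merge 147/1000 + 83/500 → 313/1000
merge 211/1000 + 223/1000 → 217/500
merge 253/1000 + 313/1000 → 283/500
merge 217/500 + 283/500 → 1
L = 147/1000 + 211/1000 + 253/1000 + 313/1000 + 217/500 + 283/500 + 1 = 731/250 = 2.924 bits/symbol.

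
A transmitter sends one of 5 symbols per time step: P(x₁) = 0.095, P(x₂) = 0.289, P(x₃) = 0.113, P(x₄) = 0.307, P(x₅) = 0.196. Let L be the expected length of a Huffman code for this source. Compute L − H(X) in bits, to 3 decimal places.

0.029 bits

Entropy H = −Σ p log₂ p ≈ 2.1795 bits.
Huffman merges: 19/200+113/1000→26/125; 49/250+26/125→101/250; 289/1000+307/1000→149/250; 101/250+149/250→1. L = 276/125 ≈ 2.2080.
L − H = 2.2080 − 2.1795 = 0.029 bits.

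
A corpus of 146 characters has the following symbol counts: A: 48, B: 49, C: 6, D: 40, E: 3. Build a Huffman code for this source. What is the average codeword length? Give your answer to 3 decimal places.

Probabilities are the counts divided by 146.
Repeatedly combine the two least-probable nodes; the expected code length is the sum of the merged weights.
merge 3/146 + 3/73 → 9/146
merge 9/146 + 20/73 → 49/146
merge 24/73 + 49/146 → 97/146
merge 49/146 + 97/146 → 1
L = 9/146 + 49/146 + 97/146 + 1 = 301/146 ≈ 2.062 bits/symbol.

2.062 bits/symbol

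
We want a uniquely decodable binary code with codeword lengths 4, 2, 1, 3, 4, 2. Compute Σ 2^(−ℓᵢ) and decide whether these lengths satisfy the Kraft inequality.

1.25; no

With common denominator 2^4 = 16: Σ 2^(−ℓᵢ) = 1/16 + 4/16 + 8/16 + 2/16 + 1/16 + 4/16 = 20/16 = 1.25.
Kraft's inequality requires Σ ≤ 1; here Σ = 1.25 > 1, so no such prefix code exists.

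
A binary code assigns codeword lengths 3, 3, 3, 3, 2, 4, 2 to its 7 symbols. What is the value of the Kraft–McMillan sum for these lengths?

1.0625

With common denominator 2^4 = 16: Σ 2^(−ℓᵢ) = 2/16 + 2/16 + 2/16 + 2/16 + 4/16 + 1/16 + 4/16 = 17/16 = 1.0625.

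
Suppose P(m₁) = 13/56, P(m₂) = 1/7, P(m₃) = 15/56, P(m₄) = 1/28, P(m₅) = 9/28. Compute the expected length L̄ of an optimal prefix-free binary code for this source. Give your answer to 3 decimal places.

Repeatedly combine the two least-probable nodes; the expected code length is the sum of the merged weights.
merge 1/28 + 1/7 → 5/28
merge 5/28 + 13/56 → 23/56
merge 15/56 + 9/28 → 33/56
merge 23/56 + 33/56 → 1
L = 5/28 + 23/56 + 33/56 + 1 = 61/28 ≈ 2.179 bits/symbol.

2.179 bits/symbol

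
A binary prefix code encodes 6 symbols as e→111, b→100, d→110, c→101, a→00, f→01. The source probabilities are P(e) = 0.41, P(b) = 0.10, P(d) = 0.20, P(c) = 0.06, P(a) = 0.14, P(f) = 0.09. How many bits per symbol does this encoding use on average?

L̄ = Σ pᵢ·ℓᵢ = 0.41·3 + 0.10·3 + 0.20·3 + 0.06·3 + 0.14·2 + 0.09·2 = 2.77 bits/symbol.

2.77 bits/symbol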